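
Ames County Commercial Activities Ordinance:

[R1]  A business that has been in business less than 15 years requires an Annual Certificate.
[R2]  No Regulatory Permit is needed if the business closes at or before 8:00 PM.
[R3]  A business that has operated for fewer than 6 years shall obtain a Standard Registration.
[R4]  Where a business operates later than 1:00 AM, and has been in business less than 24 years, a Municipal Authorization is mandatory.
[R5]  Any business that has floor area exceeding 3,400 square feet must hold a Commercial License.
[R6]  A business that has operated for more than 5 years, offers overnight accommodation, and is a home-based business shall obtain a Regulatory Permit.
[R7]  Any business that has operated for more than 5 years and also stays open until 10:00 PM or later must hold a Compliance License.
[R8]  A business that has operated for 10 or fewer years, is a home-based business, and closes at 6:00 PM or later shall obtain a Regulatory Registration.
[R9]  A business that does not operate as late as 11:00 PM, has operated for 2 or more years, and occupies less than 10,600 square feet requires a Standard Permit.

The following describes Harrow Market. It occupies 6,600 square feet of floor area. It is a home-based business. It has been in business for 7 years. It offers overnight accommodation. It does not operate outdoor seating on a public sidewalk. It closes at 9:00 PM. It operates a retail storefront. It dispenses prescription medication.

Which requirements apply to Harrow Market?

[R1] years in business 7 < 15 → Annual Certificate required.
[R2] closes 9:00 PM, after 8:00 PM → Regulatory Permit exemption does not apply.
[R3] years in business 7 ≥ 6 → Standard Registration not required.
[R4] closes 9:00 PM, at/before 1:00 AM; years in business 7 < 24 → Municipal Authorization not required.
[R5] floor area 6,600 square feet > 3,400 square feet → Commercial License required.
[R6] years in business 7 > 5; offers overnight accommodation; is a home-based business → Regulatory Permit required.
[R7] years in business 7 > 5; closes 9:00 PM, at/before 10:00 PM → Compliance License not required.
[R8] years in business 7 ≤ 10; is a home-based business; closes 9:00 PM, after 6:00 PM → Regulatory Registration required.
[R9] closes 9:00 PM, at/before 11:00 PM; years in business 7 ≥ 2; floor area 6,600 square feet < 10,600 square feet → Standard Permit required.

Annual Certificate, Commercial License, Regulatory Permit, Regulatory Registration, Standard Permit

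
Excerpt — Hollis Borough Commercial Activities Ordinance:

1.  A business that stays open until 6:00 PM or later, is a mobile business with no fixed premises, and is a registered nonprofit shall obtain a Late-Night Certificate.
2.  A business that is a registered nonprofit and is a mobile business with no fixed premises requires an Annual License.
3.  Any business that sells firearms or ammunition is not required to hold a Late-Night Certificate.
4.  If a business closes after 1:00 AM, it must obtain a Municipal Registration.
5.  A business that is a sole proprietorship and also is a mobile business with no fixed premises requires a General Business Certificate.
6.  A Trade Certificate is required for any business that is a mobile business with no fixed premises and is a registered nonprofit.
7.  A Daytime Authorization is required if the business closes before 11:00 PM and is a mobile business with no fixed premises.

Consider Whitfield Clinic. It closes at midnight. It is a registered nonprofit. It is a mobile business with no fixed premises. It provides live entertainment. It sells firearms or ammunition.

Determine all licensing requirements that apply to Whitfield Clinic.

Annual License, Trade Certificate

1. closes midnight, after 6:00 PM; is a mobile business with no fixed premises; is a registered nonprofit → Late-Night Certificate required.
2. is a registered nonprofit; is a mobile business with no fixed premises → Annual License required.
3. sells firearms or ammunition → exempt from Late-Night Certificate.
4. closes midnight, at/before 1:00 AM → Municipal Registration not required.
5. is a registered nonprofit (not: is a sole proprietorship); is a mobile business with no fixed premises → General Business Certificate not required.
6. is a mobile business with no fixed premises; is a registered nonprofit → Trade Certificate required.
7. closes midnight, after 11:00 PM; is a mobile business with no fixed premises → Daytime Authorization not required.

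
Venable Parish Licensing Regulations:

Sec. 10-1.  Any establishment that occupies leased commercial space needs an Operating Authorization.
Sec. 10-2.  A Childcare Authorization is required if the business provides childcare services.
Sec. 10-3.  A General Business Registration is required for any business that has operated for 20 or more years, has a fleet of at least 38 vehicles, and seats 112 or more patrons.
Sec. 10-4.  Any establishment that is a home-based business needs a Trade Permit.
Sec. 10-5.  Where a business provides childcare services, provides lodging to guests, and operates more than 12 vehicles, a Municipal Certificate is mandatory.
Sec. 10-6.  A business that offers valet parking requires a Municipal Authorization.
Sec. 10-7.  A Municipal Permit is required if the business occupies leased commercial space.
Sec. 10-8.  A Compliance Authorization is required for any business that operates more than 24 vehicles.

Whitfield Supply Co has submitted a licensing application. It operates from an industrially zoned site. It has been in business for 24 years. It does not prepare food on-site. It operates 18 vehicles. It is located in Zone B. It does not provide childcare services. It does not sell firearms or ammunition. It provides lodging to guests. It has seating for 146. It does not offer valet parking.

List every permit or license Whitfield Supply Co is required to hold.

Sec. 10-1. operates from an industrially zoned site (not: occupies leased commercial space) → Operating Authorization not required.
Sec. 10-2. does not provide childcare services → Childcare Authorization not required.
Sec. 10-3. years in business 24 ≥ 20; vehicles 18 < 38; seating 146 ≥ 112 → General Business Registration not required.
Sec. 10-4. operates from an industrially zoned site (not: is a home-based business) → Trade Permit not required.
Sec. 10-5. does not provide childcare services; provides lodging to guests; vehicles 18 > 12 → Municipal Certificate not required.
Sec. 10-6. does not offer valet parking → Municipal Authorization not required.
Sec. 10-7. operates from an industrially zoned site (not: occupies leased commercial space) → Municipal Permit not required.
Sec. 10-8. vehicles 18 ≤ 24 → Compliance Authorization not required.

None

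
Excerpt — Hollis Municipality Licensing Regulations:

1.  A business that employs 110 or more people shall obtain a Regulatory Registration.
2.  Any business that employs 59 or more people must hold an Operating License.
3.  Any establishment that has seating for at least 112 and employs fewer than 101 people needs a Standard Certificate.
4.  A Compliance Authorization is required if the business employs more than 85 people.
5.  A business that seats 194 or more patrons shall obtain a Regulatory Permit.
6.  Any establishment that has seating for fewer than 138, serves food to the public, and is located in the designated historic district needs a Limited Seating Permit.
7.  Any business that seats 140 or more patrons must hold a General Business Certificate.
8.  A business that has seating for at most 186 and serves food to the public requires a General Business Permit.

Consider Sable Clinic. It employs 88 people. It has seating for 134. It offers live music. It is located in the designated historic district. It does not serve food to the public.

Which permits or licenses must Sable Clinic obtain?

1. employees 88 < 110 → Regulatory Registration not required.
2. employees 88 ≥ 59 → Operating License required.
3. seating 134 ≥ 112; employees 88 < 101 → Standard Certificate required.
4. employees 88 > 85 → Compliance Authorization required.
5. seating 134 < 194 → Regulatory Permit not required.
6. seating 134 < 138; does not serve food to the public; is located in the designated historic district → Limited Seating Permit not required.
7. seating 134 < 140 → General Business Certificate not required.
8. seating 134 ≤ 186; does not serve food to the public → General Business Permit not required.

Compliance Authorization, Operating License, Standard Certificate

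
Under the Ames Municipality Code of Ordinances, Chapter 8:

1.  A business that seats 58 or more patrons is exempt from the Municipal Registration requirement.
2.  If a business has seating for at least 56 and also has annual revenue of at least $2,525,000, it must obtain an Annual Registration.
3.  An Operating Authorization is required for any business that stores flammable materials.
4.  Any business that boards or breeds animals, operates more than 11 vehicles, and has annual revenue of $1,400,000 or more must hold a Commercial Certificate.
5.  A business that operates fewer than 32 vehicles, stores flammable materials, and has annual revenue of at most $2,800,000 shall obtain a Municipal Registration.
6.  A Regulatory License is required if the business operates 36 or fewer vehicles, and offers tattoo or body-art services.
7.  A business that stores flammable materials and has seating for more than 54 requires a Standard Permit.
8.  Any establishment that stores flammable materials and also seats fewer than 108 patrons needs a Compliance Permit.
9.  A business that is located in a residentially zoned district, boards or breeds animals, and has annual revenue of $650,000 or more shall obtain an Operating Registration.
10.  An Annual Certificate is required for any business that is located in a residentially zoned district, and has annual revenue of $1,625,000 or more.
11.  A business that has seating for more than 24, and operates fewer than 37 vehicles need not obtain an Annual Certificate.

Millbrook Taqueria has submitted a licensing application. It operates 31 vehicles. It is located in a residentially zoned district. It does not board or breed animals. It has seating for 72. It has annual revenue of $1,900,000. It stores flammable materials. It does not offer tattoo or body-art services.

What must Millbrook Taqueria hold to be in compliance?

1. seating 72 ≥ 58 → exempt from Municipal Registration.
2. seating 72 ≥ 56; revenue $1,900,000 < $2,525,000 → Annual Registration not required.
3. stores flammable materials → Operating Authorization required.
4. does not board or breed animals; vehicles 31 > 11; revenue $1,900,000 ≥ $1,400,000 → Commercial Certificate not required.
5. vehicles 31 < 32; stores flammable materials; revenue $1,900,000 ≤ $2,800,000 → Municipal Registration required.
6. vehicles 31 ≤ 36; does not offer tattoo or body-art services → Regulatory License not required.
7. stores flammable materials; seating 72 > 54 → Standard Permit required.
8. stores flammable materials; seating 72 < 108 → Compliance Permit required.
9. is located in a residentially zoned district; does not board or breed animals; revenue $1,900,000 ≥ $650,000 → Operating Registration not required.
10. is located in a residentially zoned district; revenue $1,900,000 ≥ $1,625,000 → Annual Certificate required.
11. seating 72 > 24; vehicles 31 < 37 → exempt from Annual Certificate.

Compliance Permit, Operating Authorization, Standard Permit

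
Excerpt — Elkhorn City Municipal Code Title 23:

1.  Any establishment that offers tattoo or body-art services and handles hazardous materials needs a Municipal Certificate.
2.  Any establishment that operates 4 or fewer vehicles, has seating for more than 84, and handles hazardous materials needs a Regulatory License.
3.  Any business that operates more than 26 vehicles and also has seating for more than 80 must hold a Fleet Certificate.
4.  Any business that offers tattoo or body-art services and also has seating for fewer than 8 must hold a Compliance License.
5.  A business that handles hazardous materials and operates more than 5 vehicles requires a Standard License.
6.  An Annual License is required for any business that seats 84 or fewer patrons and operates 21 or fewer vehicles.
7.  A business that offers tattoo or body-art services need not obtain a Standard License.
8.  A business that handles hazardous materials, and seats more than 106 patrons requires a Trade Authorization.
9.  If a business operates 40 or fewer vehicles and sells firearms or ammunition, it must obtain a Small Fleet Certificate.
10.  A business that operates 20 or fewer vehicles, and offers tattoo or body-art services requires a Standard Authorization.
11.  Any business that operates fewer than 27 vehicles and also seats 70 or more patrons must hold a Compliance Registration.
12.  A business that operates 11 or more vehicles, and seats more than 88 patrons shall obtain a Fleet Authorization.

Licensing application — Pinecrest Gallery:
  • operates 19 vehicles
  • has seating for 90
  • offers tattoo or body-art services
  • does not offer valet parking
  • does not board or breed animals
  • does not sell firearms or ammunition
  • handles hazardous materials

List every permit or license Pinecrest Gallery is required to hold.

1. offers tattoo or body-art services; handles hazardous materials → Municipal Certificate required.
2. vehicles 19 > 4; seating 90 > 84; handles hazardous materials → Regulatory License not required.
3. vehicles 19 ≤ 26; seating 90 > 80 → Fleet Certificate not required.
4. offers tattoo or body-art services; seating 90 ≥ 8 → Compliance License not required.
5. handles hazardous materials; vehicles 19 > 5 → Standard License required.
6. seating 90 > 84; vehicles 19 ≤ 21 → Annual License not required.
7. offers tattoo or body-art services → exempt from Standard License.
8. handles hazardous materials; seating 90 ≤ 106 → Trade Authorization not required.
9. vehicles 19 ≤ 40; does not sell firearms or ammunition → Small Fleet Certificate not required.
10. vehicles 19 ≤ 20; offers tattoo or body-art services → Standard Authorization required.
11. vehicles 19 < 27; seating 90 ≥ 70 → Compliance Registration required.
12. vehicles 19 ≥ 11; seating 90 > 88 → Fleet Authorization required.

Compliance Registration, Fleet Authorization, Municipal Certificate, Standard Authorization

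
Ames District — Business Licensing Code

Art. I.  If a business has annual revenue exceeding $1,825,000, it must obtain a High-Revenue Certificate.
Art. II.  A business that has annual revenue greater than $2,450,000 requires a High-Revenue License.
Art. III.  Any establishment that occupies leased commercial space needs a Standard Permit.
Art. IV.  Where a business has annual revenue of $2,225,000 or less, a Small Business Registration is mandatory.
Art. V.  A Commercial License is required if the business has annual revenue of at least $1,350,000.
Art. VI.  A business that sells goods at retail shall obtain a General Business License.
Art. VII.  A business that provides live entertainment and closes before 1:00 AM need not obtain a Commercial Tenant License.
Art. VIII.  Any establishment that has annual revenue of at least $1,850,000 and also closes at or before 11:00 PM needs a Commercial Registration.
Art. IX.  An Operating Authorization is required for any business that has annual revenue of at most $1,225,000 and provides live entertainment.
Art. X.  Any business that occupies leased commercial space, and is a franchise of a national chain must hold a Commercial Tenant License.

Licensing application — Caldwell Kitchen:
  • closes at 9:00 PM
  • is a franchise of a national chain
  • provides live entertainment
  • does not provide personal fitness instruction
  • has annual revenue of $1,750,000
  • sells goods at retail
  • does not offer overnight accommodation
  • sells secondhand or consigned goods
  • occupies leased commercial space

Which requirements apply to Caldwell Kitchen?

Commercial License, General Business License, Small Business Registration, Standard Permit

Art. I. revenue $1,750,000 ≤ $1,825,000 → High-Revenue Certificate not required.
Art. II. revenue $1,750,000 ≤ $2,450,000 → High-Revenue License not required.
Art. III. occupies leased commercial space → Standard Permit required.
Art. IV. revenue $1,750,000 ≤ $2,225,000 → Small Business Registration required.
Art. V. revenue $1,750,000 ≥ $1,350,000 → Commercial License required.
Art. VI. sells goods at retail → General Business License required.
Art. VII. provides live entertainment; closes 9:00 PM, at/before 1:00 AM → exempt from Commercial Tenant License.
Art. VIII. revenue $1,750,000 < $1,850,000; closes 9:00 PM, at/before 11:00 PM → Commercial Registration not required.
Art. IX. revenue $1,750,000 > $1,225,000; provides live entertainment → Operating Authorization not required.
Art. X. occupies leased commercial space; is a franchise of a national chain → Commercial Tenant License required.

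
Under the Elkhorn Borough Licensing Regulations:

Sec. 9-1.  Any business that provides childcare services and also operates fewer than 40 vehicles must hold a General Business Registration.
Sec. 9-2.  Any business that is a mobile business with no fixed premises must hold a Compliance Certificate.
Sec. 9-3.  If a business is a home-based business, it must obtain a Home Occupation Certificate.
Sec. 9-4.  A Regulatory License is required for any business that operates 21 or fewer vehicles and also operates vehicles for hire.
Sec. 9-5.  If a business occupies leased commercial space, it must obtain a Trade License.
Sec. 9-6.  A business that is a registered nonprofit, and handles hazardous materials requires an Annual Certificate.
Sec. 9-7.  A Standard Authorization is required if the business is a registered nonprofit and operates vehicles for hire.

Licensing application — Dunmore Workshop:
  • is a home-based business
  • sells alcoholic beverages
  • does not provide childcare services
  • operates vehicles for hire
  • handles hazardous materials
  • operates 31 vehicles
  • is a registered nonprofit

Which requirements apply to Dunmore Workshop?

Sec. 9-1. does not provide childcare services; vehicles 31 < 40 → General Business Registration not required.
Sec. 9-2. is a home-based business (not: is a mobile business with no fixed premises) → Compliance Certificate not required.
Sec. 9-3. is a home-based business → Home Occupation Certificate required.
Sec. 9-4. vehicles 31 > 21; operates vehicles for hire → Regulatory License not required.
Sec. 9-5. is a home-based business (not: occupies leased commercial space) → Trade License not required.
Sec. 9-6. is a registered nonprofit; handles hazardous materials → Annual Certificate required.
Sec. 9-7. is a registered nonprofit; operates vehicles for hire → Standard Authorization required.

Annual Certificate, Home Occupation Certificate, Standard Authorization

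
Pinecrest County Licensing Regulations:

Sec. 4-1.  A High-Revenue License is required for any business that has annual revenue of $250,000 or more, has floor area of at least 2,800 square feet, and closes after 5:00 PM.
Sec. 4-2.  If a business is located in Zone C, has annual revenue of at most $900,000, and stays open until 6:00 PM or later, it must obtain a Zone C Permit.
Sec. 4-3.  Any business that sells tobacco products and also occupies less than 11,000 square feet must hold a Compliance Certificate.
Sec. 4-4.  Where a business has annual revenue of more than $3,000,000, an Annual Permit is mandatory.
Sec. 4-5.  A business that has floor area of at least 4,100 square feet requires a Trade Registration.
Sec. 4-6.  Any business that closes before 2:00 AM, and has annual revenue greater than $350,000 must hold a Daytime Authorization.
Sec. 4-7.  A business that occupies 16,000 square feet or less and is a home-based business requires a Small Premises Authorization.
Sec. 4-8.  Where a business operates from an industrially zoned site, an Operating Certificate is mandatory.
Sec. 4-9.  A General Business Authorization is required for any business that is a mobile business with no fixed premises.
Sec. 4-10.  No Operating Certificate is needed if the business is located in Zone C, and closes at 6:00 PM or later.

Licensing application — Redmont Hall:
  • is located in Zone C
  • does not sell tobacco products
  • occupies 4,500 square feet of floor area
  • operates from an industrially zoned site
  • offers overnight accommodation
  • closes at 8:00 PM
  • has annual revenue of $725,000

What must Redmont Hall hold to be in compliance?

Sec. 4-1. revenue $725,000 ≥ $250,000; floor area 4,500 square feet ≥ 2,800 square feet; closes 8:00 PM, after 5:00 PM → High-Revenue License required.
Sec. 4-2. is located in Zone C; revenue $725,000 ≤ $900,000; closes 8:00 PM, after 6:00 PM → Zone C Permit required.
Sec. 4-3. does not sell tobacco products; floor area 4,500 square feet < 11,000 square feet → Compliance Certificate not required.
Sec. 4-4. revenue $725,000 ≤ $3,000,000 → Annual Permit not required.
Sec. 4-5. floor area 4,500 square feet ≥ 4,100 square feet → Trade Registration required.
Sec. 4-6. closes 8:00 PM, at/before 2:00 AM; revenue $725,000 > $350,000 → Daytime Authorization required.
Sec. 4-7. floor area 4,500 square feet ≤ 16,000 square feet; operates from an industrially zoned site (not: is a home-based business) → Small Premises Authorization not required.
Sec. 4-8. operates from an industrially zoned site → Operating Certificate required.
Sec. 4-9. operates from an industrially zoned site (not: is a mobile business with no fixed premises) → General Business Authorization not required.
Sec. 4-10. is located in Zone C; closes 8:00 PM, after 6:00 PM → exempt from Operating Certificate.

Daytime Authorization, High-Revenue License, Trade Registration, Zone C Permit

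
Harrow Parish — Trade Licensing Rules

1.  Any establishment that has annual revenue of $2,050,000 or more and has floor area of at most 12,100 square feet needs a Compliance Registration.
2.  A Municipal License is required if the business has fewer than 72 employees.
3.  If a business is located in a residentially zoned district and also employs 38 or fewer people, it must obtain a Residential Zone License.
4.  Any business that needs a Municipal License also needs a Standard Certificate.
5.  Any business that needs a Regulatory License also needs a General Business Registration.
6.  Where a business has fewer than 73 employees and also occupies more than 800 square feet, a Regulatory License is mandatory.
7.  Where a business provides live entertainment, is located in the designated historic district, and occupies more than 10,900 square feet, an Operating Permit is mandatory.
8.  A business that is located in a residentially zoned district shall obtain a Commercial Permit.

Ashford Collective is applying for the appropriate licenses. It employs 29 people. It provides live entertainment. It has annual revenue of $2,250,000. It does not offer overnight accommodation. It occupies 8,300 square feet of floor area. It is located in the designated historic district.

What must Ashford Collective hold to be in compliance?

Compliance Registration, General Business Registration, Municipal License, Regulatory License, Standard Certificate

1. revenue $2,250,000 ≥ $2,050,000; floor area 8,300 square feet ≤ 12,100 square feet → Compliance Registration required.
2. employees 29 < 72 → Municipal License required.
3. is located in the designated historic district (not: is located in a residentially zoned district); employees 29 ≤ 38 → Residential Zone License not required.
4. Municipal License is required → Standard Certificate also required.
5. Regulatory License is required → General Business Registration also required.
6. employees 29 < 73; floor area 8,300 square feet > 800 square feet → Regulatory License required.
7. provides live entertainment; is located in the designated historic district; floor area 8,300 square feet ≤ 10,900 square feet → Operating Permit not required.
8. is located in the designated historic district (not: is located in a residentially zoned district) → Commercial Permit not required.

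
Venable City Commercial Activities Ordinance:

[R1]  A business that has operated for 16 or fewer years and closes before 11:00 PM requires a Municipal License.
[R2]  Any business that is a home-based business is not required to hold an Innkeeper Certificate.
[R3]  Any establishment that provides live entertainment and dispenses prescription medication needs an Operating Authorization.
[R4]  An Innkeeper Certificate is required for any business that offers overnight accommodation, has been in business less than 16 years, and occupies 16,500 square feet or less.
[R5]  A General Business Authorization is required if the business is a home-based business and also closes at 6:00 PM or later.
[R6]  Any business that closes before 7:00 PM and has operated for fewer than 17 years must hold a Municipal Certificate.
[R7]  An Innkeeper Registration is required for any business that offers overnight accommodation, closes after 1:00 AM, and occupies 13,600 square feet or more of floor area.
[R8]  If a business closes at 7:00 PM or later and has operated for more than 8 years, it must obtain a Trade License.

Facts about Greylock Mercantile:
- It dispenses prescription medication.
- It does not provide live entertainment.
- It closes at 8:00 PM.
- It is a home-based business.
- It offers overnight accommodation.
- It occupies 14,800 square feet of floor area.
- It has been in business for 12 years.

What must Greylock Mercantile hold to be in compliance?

[R1] years in business 12 ≤ 16; closes 8:00 PM, at/before 11:00 PM → Municipal License required.
[R2] is a home-based business → exempt from Innkeeper Certificate.
[R3] does not provide live entertainment; dispenses prescription medication → Operating Authorization not required.
[R4] offers overnight accommodation; years in business 12 < 16; floor area 14,800 square feet ≤ 16,500 square feet → Innkeeper Certificate required.
[R5] is a home-based business; closes 8:00 PM, after 6:00 PM → General Business Authorization required.
[R6] closes 8:00 PM, after 7:00 PM; years in business 12 < 17 → Municipal Certificate not required.
[R7] offers overnight accommodation; closes 8:00 PM, at/before 1:00 AM; floor area 14,800 square feet ≥ 13,600 square feet → Innkeeper Registration not required.
[R8] closes 8:00 PM, after 7:00 PM; years in business 12 > 8 → Trade License required.

General Business Authorization, Municipal License, Trade License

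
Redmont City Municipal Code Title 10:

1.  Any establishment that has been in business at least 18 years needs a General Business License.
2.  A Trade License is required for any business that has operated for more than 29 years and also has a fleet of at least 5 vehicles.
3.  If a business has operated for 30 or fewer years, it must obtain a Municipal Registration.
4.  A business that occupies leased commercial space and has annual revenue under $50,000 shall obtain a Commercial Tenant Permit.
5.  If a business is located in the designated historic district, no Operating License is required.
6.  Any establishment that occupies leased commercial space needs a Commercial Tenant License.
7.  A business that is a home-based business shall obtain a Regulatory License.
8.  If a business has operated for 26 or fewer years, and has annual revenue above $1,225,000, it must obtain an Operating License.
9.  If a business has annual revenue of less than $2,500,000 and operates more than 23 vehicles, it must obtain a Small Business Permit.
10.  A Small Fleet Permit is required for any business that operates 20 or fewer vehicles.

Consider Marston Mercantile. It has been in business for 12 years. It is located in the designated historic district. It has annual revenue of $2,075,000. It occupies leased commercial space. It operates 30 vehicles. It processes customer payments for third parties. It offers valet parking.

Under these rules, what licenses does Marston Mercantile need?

Commercial Tenant License, Municipal Registration, Small Business Permit

1. years in business 12 < 18 → General Business License not required.
2. years in business 12 ≤ 29; vehicles 30 ≥ 5 → Trade License not required.
3. years in business 12 ≤ 30 → Municipal Registration required.
4. occupies leased commercial space; revenue $2,075,000 ≥ $50,000 → Commercial Tenant Permit not required.
5. is located in the designated historic district → exempt from Operating License.
6. occupies leased commercial space → Commercial Tenant License required.
7. occupies leased commercial space (not: is a home-based business) → Regulatory License not required.
8. years in business 12 ≤ 26; revenue $2,075,000 > $1,225,000 → Operating License required.
9. revenue $2,075,000 < $2,500,000; vehicles 30 > 23 → Small Business Permit required.
10. vehicles 30 > 20 → Small Fleet Permit not required.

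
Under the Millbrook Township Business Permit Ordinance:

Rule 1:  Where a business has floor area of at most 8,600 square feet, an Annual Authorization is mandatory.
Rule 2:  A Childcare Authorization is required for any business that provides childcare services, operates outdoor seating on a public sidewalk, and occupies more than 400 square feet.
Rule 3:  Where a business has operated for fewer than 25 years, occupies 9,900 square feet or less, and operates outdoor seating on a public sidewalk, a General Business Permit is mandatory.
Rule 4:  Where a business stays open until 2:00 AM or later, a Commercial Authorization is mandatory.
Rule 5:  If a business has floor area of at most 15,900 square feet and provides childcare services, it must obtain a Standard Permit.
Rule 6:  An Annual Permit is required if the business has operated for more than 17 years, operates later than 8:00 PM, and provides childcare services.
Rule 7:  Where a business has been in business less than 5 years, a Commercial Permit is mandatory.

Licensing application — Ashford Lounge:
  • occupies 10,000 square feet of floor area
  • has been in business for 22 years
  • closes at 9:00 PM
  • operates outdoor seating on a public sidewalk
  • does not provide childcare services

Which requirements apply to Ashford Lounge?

None

Rule 1: floor area 10,000 square feet > 8,600 square feet → Annual Authorization not required.
Rule 2: does not provide childcare services; operates outdoor seating on a public sidewalk; floor area 10,000 square feet > 400 square feet → Childcare Authorization not required.
Rule 3: years in business 22 < 25; floor area 10,000 square feet > 9,900 square feet; operates outdoor seating on a public sidewalk → General Business Permit not required.
Rule 4: closes 9:00 PM, at/before 2:00 AM → Commercial Authorization not required.
Rule 5: floor area 10,000 square feet ≤ 15,900 square feet; does not provide childcare services → Standard Permit not required.
Rule 6: years in business 22 > 17; closes 9:00 PM, after 8:00 PM; does not provide childcare services → Annual Permit not required.
Rule 7: years in business 22 ≥ 5 → Commercial Permit not required.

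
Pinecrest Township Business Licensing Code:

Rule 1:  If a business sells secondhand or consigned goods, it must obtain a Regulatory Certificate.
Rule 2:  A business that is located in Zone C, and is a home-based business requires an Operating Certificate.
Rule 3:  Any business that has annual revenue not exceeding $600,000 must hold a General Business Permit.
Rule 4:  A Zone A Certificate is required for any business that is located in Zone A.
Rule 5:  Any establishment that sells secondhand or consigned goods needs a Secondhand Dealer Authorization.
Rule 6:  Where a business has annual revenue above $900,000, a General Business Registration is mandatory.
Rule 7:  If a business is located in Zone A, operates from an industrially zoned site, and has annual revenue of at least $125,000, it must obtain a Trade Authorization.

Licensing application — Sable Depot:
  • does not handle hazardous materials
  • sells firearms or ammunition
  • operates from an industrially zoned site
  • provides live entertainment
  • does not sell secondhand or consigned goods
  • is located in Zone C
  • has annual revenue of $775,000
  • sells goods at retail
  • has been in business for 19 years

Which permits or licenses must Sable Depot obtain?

Rule 1: does not sell secondhand or consigned goods → Regulatory Certificate not required.
Rule 2: is located in Zone C; operates from an industrially zoned site (not: is a home-based business) → Operating Certificate not required.
Rule 3: revenue $775,000 > $600,000 → General Business Permit not required.
Rule 4: is located in Zone C (not: is located in Zone A) → Zone A Certificate not required.
Rule 5: does not sell secondhand or consigned goods → Secondhand Dealer Authorization not required.
Rule 6: revenue $775,000 ≤ $900,000 → General Business Registration not required.
Rule 7: is located in Zone C (not: is located in Zone A); operates from an industrially zoned site; revenue $775,000 ≥ $125,000 → Trade Authorization not required.

None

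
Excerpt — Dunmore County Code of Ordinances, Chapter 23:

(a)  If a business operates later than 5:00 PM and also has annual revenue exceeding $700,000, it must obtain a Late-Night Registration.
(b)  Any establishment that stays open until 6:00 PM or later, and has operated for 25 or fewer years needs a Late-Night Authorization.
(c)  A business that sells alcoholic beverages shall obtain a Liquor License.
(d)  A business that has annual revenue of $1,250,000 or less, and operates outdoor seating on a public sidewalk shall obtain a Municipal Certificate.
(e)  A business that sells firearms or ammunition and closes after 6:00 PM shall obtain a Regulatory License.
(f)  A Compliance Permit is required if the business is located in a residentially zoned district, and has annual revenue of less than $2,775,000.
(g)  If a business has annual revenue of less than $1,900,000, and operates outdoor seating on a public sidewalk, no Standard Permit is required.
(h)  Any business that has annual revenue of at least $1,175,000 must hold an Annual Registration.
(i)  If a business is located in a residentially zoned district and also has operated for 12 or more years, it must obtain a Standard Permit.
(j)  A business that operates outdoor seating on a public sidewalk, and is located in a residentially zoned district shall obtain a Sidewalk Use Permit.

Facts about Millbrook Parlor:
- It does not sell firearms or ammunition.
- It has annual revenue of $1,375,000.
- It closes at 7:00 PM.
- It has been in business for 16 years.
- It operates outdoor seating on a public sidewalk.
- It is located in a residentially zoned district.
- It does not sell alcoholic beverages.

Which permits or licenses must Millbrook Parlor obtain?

(a) closes 7:00 PM, after 5:00 PM; revenue $1,375,000 > $700,000 → Late-Night Registration required.
(b) closes 7:00 PM, after 6:00 PM; years in business 16 ≤ 25 → Late-Night Authorization required.
(c) does not sell alcoholic beverages → Liquor License not required.
(d) revenue $1,375,000 > $1,250,000; operates outdoor seating on a public sidewalk → Municipal Certificate not required.
(e) does not sell firearms or ammunition; closes 7:00 PM, after 6:00 PM → Regulatory License not required.
(f) is located in a residentially zoned district; revenue $1,375,000 < $2,775,000 → Compliance Permit required.
(g) revenue $1,375,000 < $1,900,000; operates outdoor seating on a public sidewalk → exempt from Standard Permit.
(h) revenue $1,375,000 ≥ $1,175,000 → Annual Registration required.
(i) is located in a residentially zoned district; years in business 16 ≥ 12 → Standard Permit required.
(j) operates outdoor seating on a public sidewalk; is located in a residentially zoned district → Sidewalk Use Permit required.

Annual Registration, Compliance Permit, Late-Night Authorization, Late-Night Registration, Sidewalk Use Permit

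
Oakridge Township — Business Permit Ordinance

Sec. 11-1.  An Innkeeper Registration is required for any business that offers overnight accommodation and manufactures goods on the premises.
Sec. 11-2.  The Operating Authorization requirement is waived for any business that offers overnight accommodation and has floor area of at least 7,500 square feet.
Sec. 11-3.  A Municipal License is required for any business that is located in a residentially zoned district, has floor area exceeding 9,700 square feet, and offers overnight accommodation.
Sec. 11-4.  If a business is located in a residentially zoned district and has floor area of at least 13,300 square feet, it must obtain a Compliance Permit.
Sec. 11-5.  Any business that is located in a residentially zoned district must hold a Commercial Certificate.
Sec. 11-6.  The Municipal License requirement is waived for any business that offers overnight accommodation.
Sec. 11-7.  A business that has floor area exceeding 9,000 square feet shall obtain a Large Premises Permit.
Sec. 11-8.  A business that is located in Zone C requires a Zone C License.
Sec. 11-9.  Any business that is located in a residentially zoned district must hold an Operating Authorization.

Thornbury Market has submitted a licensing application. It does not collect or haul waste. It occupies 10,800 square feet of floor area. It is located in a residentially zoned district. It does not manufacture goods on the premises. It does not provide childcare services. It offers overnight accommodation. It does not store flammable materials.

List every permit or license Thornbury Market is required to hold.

Sec. 11-1. offers overnight accommodation; does not manufacture goods on the premises → Innkeeper Registration not required.
Sec. 11-2. offers overnight accommodation; floor area 10,800 square feet ≥ 7,500 square feet → exempt from Operating Authorization.
Sec. 11-3. is located in a residentially zoned district; floor area 10,800 square feet > 9,700 square feet; offers overnight accommodation → Municipal License required.
Sec. 11-4. is located in a residentially zoned district; floor area 10,800 square feet < 13,300 square feet → Compliance Permit not required.
Sec. 11-5. is located in a residentially zoned district → Commercial Certificate required.
Sec. 11-6. offers overnight accommodation → exempt from Municipal License.
Sec. 11-7. floor area 10,800 square feet > 9,000 square feet → Large Premises Permit required.
Sec. 11-8. is located in a residentially zoned district (not: is located in Zone C) → Zone C License not required.
Sec. 11-9. is located in a residentially zoned district → Operating Authorization required.

Commercial Certificate, Large Premises Permit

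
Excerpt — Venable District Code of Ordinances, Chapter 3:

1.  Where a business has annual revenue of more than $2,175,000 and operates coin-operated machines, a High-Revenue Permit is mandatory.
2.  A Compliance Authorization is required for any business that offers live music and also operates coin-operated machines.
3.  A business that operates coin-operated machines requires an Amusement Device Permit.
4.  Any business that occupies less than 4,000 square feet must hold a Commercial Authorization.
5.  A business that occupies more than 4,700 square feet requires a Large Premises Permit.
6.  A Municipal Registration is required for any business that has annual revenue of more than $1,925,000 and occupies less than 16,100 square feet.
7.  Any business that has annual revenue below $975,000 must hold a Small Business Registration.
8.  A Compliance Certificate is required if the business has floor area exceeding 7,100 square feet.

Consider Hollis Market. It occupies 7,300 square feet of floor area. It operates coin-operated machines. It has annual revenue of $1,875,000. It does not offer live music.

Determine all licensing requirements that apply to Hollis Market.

1. revenue $1,875,000 ≤ $2,175,000; operates coin-operated machines → High-Revenue Permit not required.
2. does not offer live music; operates coin-operated machines → Compliance Authorization not required.
3. operates coin-operated machines → Amusement Device Permit required.
4. floor area 7,300 square feet ≥ 4,000 square feet → Commercial Authorization not required.
5. floor area 7,300 square feet > 4,700 square feet → Large Premises Permit required.
6. revenue $1,875,000 ≤ $1,925,000; floor area 7,300 square feet < 16,100 square feet → Municipal Registration not required.
7. revenue $1,875,000 ≥ $975,000 → Small Business Registration not required.
8. floor area 7,300 square feet > 7,100 square feet → Compliance Certificate required.

Amusement Device Permit, Compliance Certificate, Large Premises Permit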